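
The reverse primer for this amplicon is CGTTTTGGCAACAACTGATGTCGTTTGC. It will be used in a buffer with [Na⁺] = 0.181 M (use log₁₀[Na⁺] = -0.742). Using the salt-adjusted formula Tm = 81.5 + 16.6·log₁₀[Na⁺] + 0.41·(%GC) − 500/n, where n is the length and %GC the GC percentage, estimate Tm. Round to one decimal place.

70.4°C

Length n = 28. Counting bases: T=10, C=6, A=5, G=7
G+C = 13, so %GC = 13/28 × 100 = 46.429%
Salt term: 16.6 × (-0.742) = -12.317
GC term: 0.41 × 46.429 = 19.036; length term: −500/28 = −17.857
Tm = 81.5 + (-12.317) + 19.036 − 17.857 = 70.362 → 70.4°C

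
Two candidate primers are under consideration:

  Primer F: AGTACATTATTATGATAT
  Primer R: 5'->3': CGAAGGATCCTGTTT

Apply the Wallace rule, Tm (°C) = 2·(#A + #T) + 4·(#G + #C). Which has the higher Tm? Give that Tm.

Primer R, 44°C

Primer F: A+T=15, G+C=3 → Tm = 2(15)+4(3) = 42°C
Primer R: A+T=8, G+C=7 → Tm = 2(8)+4(7) = 44°C
42°C vs 44°C → primer R is higher.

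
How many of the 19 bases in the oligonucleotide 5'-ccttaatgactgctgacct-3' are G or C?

9

Scanning the sequence gives A=4, T=6, G=3, C=6.
Total G or C: 3 + 6 = 9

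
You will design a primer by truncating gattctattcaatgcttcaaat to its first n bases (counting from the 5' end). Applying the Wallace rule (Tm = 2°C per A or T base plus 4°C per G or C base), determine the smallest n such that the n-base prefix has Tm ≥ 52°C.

First 19 bases: GATTCTATTCAATGCTTCA → Tm = 50°C (< 52°C)
First 20 bases: GATTCTATTCAATGCTTCAA → Tm = 52°C (≥ 52°C)
Each additional base adds 2°C (A/T) or 4°C (G/C), so Tm is non-decreasing in n; n = 20 is the first length to reach 52°C.

n = 20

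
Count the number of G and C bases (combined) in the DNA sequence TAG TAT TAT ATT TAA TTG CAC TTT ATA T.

G=2, T=15, A=9, C=2
G+C = 2 + 2 = 4

4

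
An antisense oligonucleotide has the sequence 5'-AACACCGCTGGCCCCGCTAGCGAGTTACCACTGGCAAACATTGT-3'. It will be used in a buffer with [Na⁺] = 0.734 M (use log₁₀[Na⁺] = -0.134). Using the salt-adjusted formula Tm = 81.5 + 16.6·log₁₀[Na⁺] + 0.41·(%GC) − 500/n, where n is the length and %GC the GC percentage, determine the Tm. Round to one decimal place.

91.2°C

Length n = 44. Counting bases: G=10, A=11, T=8, C=15
G+C = 25, so %GC = 25/44 × 100 = 56.818%
Salt term: 16.6 × (-0.134) = -2.224
GC term: 0.41 × 56.818 = 23.295; length term: −500/44 = −11.364
Tm = 81.5 + (-2.224) + 23.295 − 11.364 = 91.207 → 91.2°C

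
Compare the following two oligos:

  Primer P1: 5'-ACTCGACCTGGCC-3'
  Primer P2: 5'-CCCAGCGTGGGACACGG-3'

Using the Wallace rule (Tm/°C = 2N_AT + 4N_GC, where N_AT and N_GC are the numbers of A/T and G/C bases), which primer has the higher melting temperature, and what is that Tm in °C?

Primer P1: A+T=4, G+C=9 → Tm = 2(4)+4(9) = 44°C
Primer P2: A+T=4, G+C=13 → Tm = 2(4)+4(13) = 60°C
44°C vs 60°C → primer P2 is higher.

Primer P2, 60°C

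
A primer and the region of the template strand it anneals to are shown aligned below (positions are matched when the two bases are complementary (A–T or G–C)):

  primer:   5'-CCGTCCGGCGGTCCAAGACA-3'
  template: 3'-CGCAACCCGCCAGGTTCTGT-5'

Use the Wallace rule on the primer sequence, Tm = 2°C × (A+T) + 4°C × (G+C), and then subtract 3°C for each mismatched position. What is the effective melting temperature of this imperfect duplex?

Primer base counts: A=4, T=2, G=6, C=8 → A+T=6, G+C=14
Perfect-match Tm = 2(6) + 4(14) = 12 + 56 = 68°C
Mismatches (positions where the bases are not complementary): 3 (at positions 1, 5, 6)
Effective Tm = 68 − 3×3 = 68 − 9 = 59°C

59°C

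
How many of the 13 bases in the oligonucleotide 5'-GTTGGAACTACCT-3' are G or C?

Counting bases: G=3, C=3, A=3, T=4
Total G or C: 3 + 3 = 6

6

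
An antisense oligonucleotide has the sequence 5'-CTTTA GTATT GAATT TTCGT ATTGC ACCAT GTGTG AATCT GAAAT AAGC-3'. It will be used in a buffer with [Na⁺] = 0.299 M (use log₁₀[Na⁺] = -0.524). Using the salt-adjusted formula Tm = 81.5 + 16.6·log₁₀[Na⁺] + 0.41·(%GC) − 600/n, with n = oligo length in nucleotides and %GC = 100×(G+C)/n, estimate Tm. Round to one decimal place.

73.9°C

Length n = 49. Counting bases: C=7, T=19, A=14, G=9
G+C = 16, so %GC = 16/49 × 100 = 32.653%
Salt term: 16.6 × (-0.524) = -8.698
GC term: 0.41 × 32.653 = 13.388; length term: −600/49 = −12.245
Tm = 81.5 + (-8.698) + 13.388 − 12.245 = 73.945 → 73.9°C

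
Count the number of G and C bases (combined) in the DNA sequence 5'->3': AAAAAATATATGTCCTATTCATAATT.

4

C=3, G=1, A=12, T=10
G+C = 1 + 3 = 4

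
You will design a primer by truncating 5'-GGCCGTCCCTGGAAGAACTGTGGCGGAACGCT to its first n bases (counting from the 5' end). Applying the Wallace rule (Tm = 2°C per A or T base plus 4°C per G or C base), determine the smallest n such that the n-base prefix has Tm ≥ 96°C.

First 28 bases: GGCCGTCCCTGGAAGAACTGTGGCGGAA → Tm = 92°C (< 96°C)
First 29 bases: GGCCGTCCCTGGAAGAACTGTGGCGGAAC → Tm = 96°C (≥ 96°C)
Since every base adds ≥2°C, Tm only increases with n, so the threshold is first crossed at n = 29.

n = 29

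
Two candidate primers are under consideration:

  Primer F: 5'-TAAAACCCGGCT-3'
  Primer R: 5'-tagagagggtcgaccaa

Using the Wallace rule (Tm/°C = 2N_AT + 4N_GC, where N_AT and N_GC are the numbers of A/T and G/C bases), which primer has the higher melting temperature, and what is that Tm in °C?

Primer R, 52°C

Primer F: A+T=6, G+C=6 → Tm = 2(6)+4(6) = 36°C
Primer R: A+T=8, G+C=9 → Tm = 2(8)+4(9) = 52°C
36°C vs 52°C → primer R is higher.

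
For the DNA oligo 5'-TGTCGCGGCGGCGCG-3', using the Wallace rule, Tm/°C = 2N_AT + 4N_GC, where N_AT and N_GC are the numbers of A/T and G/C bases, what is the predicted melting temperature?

Counting bases: A=0, T=2, G=8, C=5
AT pairs contribute 2, GC pairs contribute 13.
Tm = 4·13 + 2·2 = 52 + 4 = 56°C

56°C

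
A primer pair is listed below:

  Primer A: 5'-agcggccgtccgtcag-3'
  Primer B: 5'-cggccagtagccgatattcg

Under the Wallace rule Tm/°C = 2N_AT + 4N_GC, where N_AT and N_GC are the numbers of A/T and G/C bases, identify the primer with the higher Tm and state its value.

Primer A: A+T=4, G+C=12 → Tm = 2(4)+4(12) = 56°C
Primer B: A+T=8, G+C=12 → Tm = 2(8)+4(12) = 64°C
56°C vs 64°C → primer B is higher.

Primer B, 64°C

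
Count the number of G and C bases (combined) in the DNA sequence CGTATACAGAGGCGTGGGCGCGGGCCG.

Counting bases: T=3, C=7, A=4, G=13
G+C = 13 + 7 = 20

20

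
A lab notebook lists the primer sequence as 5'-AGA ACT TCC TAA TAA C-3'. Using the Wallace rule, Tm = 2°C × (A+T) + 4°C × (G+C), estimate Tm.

42°C

Base counts: A=7, T=4, C=4, G=1
AT pairs contribute 11, GC pairs contribute 5.
Tm = 2(11) + 4(5) = 22 + 20 = 42°C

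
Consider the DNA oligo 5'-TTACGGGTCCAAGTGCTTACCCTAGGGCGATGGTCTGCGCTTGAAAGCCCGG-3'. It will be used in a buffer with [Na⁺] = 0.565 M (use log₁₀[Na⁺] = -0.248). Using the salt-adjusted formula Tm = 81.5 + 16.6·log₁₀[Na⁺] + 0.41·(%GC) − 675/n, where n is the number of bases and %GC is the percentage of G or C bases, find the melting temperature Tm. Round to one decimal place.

Length n = 52. Scanning the sequence gives G=17, A=9, C=14, T=12.
G+C = 31, so %GC = 31/52 × 100 = 59.615%
Salt term: 16.6 × (-0.248) = -4.117
GC term: 0.41 × 59.615 = 24.442; length term: −675/52 = −12.981
Tm = 81.5 + (-4.117) + 24.442 − 12.981 = 88.844 → 88.8°C

88.8°C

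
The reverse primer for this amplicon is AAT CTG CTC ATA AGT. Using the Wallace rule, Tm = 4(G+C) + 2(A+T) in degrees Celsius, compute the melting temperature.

Base counts: C=3, A=5, T=5, G=2
So N_AT = 10 and N_GC = 5.
Tm = 2×10 + 4×5 = 40°C

40°C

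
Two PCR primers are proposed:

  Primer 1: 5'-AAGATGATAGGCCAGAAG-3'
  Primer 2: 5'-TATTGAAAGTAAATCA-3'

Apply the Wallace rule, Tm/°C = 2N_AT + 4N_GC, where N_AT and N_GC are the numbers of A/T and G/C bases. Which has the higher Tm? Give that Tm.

Primer 1, 52°C

Primer 1: A+T=10, G+C=8 → Tm = 2(10)+4(8) = 52°C
Primer 2: A+T=13, G+C=3 → Tm = 2(13)+4(3) = 38°C
52°C vs 38°C → primer 1 is higher.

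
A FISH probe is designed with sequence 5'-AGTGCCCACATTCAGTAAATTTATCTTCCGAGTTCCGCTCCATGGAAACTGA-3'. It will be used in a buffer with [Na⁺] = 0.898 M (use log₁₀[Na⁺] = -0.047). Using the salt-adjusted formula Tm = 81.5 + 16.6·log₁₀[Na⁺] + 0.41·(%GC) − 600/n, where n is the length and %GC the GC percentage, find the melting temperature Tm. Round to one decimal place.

87.3°C

Length n = 52. G=9, T=15, C=14, A=14
G+C = 23, so %GC = 23/52 × 100 = 44.231%
Salt term: 16.6 × (-0.047) = -0.78
GC term: 0.41 × 44.231 = 18.135; length term: −600/52 = −11.538
Tm = 81.5 + (-0.78) + 18.135 − 11.538 = 87.317 → 87.3°C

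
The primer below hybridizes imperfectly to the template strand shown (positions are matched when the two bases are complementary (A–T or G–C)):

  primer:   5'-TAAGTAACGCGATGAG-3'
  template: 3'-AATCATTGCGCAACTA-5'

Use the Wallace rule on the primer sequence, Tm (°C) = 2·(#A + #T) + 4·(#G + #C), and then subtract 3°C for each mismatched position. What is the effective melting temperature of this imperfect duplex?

37°C

Primer base counts: A=6, T=3, G=5, C=2 → A+T=9, G+C=7
Perfect-match Tm = 2(9) + 4(7) = 18 + 28 = 46°C
Mismatches (positions where the bases are not complementary): 3 (at positions 2, 12, 16)
Effective Tm = 46 − 3×3 = 46 − 9 = 37°C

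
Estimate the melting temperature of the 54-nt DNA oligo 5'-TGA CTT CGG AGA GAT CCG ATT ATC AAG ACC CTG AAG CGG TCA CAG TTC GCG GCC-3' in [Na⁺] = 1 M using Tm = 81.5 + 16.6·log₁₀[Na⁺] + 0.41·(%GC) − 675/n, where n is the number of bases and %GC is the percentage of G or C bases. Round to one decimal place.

Length n = 54. Base counts: A=13, C=15, G=15, T=11
G+C = 30, so %GC = 30/54 × 100 = 55.556%
Salt term: 16.6 × (0) = 0
GC term: 0.41 × 55.556 = 22.778; length term: −675/54 = −12.5
Tm = 81.5 + (0) + 22.778 − 12.5 = 91.778 → 91.8°C

91.8°C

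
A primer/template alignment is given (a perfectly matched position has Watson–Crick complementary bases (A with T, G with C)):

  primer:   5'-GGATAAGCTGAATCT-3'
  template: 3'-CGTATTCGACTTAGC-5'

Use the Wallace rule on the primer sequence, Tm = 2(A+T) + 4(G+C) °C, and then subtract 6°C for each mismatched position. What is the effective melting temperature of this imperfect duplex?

Primer base counts: A=5, T=4, G=4, C=2 → A+T=9, G+C=6
Perfect-match Tm = 2(9) + 4(6) = 18 + 24 = 42°C
Mismatches (positions where the bases are not complementary): 2 (at positions 2, 15)
Effective Tm = 42 − 2×6 = 42 − 12 = 30°C

30°C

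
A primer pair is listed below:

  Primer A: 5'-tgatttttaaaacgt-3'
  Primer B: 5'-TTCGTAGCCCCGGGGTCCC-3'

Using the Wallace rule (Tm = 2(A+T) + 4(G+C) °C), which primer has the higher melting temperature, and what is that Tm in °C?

Primer B, 66°C

Primer A: A+T=12, G+C=3 → Tm = 2(12)+4(3) = 36°C
Primer B: A+T=5, G+C=14 → Tm = 2(5)+4(14) = 66°C
36°C vs 66°C → primer B is higher.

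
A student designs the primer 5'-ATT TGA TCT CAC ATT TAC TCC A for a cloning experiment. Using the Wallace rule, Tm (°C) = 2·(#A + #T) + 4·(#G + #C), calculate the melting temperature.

Scanning the sequence gives T=9, A=6, G=1, C=6.
A+T = 15, G+C = 7
Tm = 2(15) + 4(7) = 30 + 28 = 58°C

58°C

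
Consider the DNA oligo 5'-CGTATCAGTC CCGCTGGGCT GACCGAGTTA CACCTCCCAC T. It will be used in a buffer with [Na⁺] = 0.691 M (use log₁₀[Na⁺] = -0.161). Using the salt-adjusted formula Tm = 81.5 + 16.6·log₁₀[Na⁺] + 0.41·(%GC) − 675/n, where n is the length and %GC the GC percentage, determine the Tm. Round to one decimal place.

87.4°C

Length n = 41. Scanning the sequence gives T=9, G=9, A=7, C=16.
G+C = 25, so %GC = 25/41 × 100 = 60.976%
Salt term: 16.6 × (-0.161) = -2.673
GC term: 0.41 × 60.976 = 25; length term: −675/41 = −16.463
Tm = 81.5 + (-2.673) + 25 − 16.463 = 87.364 → 87.4°C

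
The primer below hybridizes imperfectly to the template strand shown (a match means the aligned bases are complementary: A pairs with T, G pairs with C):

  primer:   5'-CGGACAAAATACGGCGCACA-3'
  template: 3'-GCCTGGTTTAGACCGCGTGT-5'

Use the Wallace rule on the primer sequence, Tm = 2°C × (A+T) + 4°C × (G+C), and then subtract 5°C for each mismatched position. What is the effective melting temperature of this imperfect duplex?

47°C

Primer base counts: A=8, T=1, G=5, C=6 → A+T=9, G+C=11
Perfect-match Tm = 2(9) + 4(11) = 18 + 44 = 62°C
Mismatches (positions where the bases are not complementary): 3 (at positions 6, 11, 12)
Effective Tm = 62 − 3×5 = 62 − 15 = 47°C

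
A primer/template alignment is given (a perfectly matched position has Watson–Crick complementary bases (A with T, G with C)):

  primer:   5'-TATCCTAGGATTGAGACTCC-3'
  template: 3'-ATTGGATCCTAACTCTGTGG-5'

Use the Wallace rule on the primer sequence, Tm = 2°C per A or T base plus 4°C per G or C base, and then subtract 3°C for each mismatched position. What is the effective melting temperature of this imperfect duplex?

52°C

Primer base counts: A=5, T=6, G=4, C=5 → A+T=11, G+C=9
Perfect-match Tm = 2(11) + 4(9) = 22 + 36 = 58°C
Mismatches (positions where the bases are not complementary): 2 (at positions 3, 18)
Effective Tm = 58 − 2×3 = 58 − 6 = 52°C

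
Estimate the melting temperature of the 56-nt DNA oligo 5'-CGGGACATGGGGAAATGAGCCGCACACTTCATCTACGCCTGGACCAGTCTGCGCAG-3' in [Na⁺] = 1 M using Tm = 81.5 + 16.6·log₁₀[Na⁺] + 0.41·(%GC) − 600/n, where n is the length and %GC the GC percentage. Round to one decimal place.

95.7°C

Length n = 56. T=9, C=17, G=17, A=13
G+C = 34, so %GC = 34/56 × 100 = 60.714%
Salt term: 16.6 × (0) = 0
GC term: 0.41 × 60.714 = 24.893; length term: −600/56 = −10.714
Tm = 81.5 + (0) + 24.893 − 10.714 = 95.679 → 95.7°C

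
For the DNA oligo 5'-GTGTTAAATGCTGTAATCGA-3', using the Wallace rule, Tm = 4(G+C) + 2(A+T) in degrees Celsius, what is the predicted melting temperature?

54°C

G=5, A=6, C=2, T=7
A+T = 13, G+C = 7
Tm = 2(13) + 4(7) = 26 + 28 = 54°C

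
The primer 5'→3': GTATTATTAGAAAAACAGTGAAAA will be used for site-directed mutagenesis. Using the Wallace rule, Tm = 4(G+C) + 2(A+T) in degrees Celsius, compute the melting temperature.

Scanning the sequence gives T=6, A=13, C=1, G=4.
A+T = 19, G+C = 5
Tm = 4·5 + 2·19 = 20 + 38 = 58°C

58°C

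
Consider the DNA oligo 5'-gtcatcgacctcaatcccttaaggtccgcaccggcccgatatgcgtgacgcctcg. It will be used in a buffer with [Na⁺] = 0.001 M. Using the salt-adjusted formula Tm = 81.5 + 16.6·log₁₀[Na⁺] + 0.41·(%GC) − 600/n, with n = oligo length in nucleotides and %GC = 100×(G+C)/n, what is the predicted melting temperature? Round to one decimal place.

46.1°C

Length n = 55. Counting bases: T=11, A=10, G=13, C=21
G+C = 34, so %GC = 34/55 × 100 = 61.818%
Salt term: 16.6 × (-3) = -49.8
GC term: 0.41 × 61.818 = 25.345; length term: −600/55 = −10.909
Tm = 81.5 + (-49.8) + 25.345 − 10.909 = 46.136 → 46.1°C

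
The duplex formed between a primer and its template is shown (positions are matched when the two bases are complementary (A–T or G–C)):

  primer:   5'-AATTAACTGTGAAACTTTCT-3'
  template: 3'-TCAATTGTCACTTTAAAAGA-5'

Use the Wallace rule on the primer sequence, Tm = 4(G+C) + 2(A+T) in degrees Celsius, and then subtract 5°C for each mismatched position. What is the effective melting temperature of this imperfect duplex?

35°C

Primer base counts: A=7, T=8, G=2, C=3 → A+T=15, G+C=5
Perfect-match Tm = 2(15) + 4(5) = 30 + 20 = 50°C
Mismatches (positions where the bases are not complementary): 3 (at positions 2, 8, 15)
Effective Tm = 50 − 3×5 = 50 − 15 = 35°C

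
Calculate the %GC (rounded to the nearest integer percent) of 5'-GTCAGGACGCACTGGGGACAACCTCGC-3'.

G=9, C=9, A=6, T=3
G+C = 9 + 9 = 18 out of 27 bases
%GC = 18/27 × 100 = 66.67% ≈ 67%

67%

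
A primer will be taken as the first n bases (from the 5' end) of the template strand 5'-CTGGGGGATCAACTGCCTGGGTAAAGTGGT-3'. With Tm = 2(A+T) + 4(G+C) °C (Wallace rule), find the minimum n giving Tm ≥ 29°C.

n = 9

First 8 bases: CTGGGGGA → Tm = 28°C (< 29°C)
First 9 bases: CTGGGGGAT → Tm = 30°C (≥ 29°C)
Since every base adds ≥2°C, Tm only increases with n, so the threshold is first crossed at n = 9.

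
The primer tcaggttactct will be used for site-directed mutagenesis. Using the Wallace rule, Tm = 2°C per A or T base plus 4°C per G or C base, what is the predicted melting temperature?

34°C

Counting bases: C=3, G=2, A=2, T=5
A+T = 7, G+C = 5
Tm = 2(7) + 4(5) = 14 + 20 = 34°C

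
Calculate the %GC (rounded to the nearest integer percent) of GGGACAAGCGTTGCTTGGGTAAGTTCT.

52%

Counting bases: C=4, G=10, T=8, A=5
G+C = 10 + 4 = 14 out of 27 bases
%GC = 14/27 × 100 = 51.85% ≈ 52%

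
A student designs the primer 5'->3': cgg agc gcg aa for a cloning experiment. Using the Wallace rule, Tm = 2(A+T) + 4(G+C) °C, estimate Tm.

38°C

Scanning the sequence gives G=5, C=3, A=3, T=0.
AT pairs contribute 3, GC pairs contribute 8.
Tm = 4·8 + 2·3 = 32 + 6 = 38°C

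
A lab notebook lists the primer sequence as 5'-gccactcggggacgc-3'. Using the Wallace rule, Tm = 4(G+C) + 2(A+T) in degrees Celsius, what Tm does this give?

54°C

Scanning the sequence gives G=6, T=1, A=2, C=6.
So N_AT = 3 and N_GC = 12.
Tm = 2×3 + 4×12 = 54°C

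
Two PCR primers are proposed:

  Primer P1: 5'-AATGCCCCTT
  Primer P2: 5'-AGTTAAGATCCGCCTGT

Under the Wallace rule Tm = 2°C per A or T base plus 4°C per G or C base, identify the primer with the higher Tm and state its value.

Primer P1: A+T=5, G+C=5 → Tm = 2(5)+4(5) = 30°C
Primer P2: A+T=9, G+C=8 → Tm = 2(9)+4(8) = 50°C
30°C vs 50°C → primer P2 is higher.

Primer P2, 50°C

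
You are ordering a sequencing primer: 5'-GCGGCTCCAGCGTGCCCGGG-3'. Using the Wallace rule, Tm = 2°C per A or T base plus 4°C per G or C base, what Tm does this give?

G=9, A=1, C=8, T=2
A+T = 3, G+C = 17
Tm = 4·17 + 2·3 = 68 + 6 = 74°C

74°C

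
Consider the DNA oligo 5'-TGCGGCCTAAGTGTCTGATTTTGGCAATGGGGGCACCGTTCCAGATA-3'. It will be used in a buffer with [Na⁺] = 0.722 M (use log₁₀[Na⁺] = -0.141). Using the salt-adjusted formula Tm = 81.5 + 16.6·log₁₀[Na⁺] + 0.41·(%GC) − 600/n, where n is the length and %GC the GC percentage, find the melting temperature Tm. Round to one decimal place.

88.2°C

Length n = 47. Scanning the sequence gives T=13, A=9, C=10, G=15.
G+C = 25, so %GC = 25/47 × 100 = 53.191%
Salt term: 16.6 × (-0.141) = -2.341
GC term: 0.41 × 53.191 = 21.808; length term: −600/47 = −12.766
Tm = 81.5 + (-2.341) + 21.808 − 12.766 = 88.201 → 88.2°C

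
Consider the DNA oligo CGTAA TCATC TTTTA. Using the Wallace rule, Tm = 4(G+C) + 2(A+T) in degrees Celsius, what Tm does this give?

T=7, C=3, G=1, A=4
A+T = 11, G+C = 4
Tm = 4·4 + 2·11 = 16 + 22 = 38°C

38°C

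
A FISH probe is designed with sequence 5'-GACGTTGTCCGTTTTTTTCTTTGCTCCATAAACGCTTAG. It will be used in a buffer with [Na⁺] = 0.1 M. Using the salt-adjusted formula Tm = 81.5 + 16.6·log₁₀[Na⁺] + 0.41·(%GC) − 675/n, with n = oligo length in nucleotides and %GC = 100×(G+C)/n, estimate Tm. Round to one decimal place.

Length n = 39. Base counts: A=6, T=17, G=7, C=9
G+C = 16, so %GC = 16/39 × 100 = 41.026%
Salt term: 16.6 × (-1) = -16.6
GC term: 0.41 × 41.026 = 16.821; length term: −675/39 = −17.308
Tm = 81.5 + (-16.6) + 16.821 − 17.308 = 64.413 → 64.4°C

64.4°C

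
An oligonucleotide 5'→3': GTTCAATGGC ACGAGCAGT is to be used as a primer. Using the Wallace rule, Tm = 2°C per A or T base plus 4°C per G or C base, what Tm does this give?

58°C

Base counts: G=6, T=4, C=4, A=5
AT pairs contribute 9, GC pairs contribute 10.
Tm = 4·10 + 2·9 = 40 + 18 = 58°C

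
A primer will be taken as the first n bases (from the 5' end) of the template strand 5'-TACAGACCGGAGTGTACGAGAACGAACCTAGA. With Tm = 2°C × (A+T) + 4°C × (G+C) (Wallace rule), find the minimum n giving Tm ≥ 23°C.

First 7 bases: TACAGAC → Tm = 20°C (< 23°C)
First 8 bases: TACAGACC → Tm = 24°C (≥ 23°C)
Since every base adds ≥2°C, Tm only increases with n, so the threshold is first crossed at n = 8.

n = 8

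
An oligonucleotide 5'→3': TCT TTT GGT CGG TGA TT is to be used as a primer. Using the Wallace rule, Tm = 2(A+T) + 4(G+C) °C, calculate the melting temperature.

48°C

Scanning the sequence gives T=9, G=5, A=1, C=2.
A+T = 10, G+C = 7
Tm = 2×10 + 4×7 = 48°C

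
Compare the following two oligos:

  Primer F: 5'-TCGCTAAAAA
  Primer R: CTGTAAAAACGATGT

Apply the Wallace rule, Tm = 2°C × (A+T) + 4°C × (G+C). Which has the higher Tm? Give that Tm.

Primer F: A+T=7, G+C=3 → Tm = 2(7)+4(3) = 26°C
Primer R: A+T=10, G+C=5 → Tm = 2(10)+4(5) = 40°C
26°C vs 40°C → primer R is higher.

Primer R, 40°C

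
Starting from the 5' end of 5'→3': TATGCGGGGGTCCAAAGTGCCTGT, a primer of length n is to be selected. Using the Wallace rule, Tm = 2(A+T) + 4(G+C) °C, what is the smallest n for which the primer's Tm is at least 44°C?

First 12 bases: TATGCGGGGGTC → Tm = 40°C (< 44°C)
First 13 bases: TATGCGGGGGTCC → Tm = 44°C (≥ 44°C)
Since every base adds ≥2°C, Tm only increases with n, so the threshold is first crossed at n = 13.

n = 13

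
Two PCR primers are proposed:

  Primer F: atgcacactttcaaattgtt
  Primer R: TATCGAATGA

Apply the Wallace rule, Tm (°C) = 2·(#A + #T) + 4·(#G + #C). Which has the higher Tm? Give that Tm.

Primer F, 52°C

Primer F: A+T=14, G+C=6 → Tm = 2(14)+4(6) = 52°C
Primer R: A+T=7, G+C=3 → Tm = 2(7)+4(3) = 26°C
52°C vs 26°C → primer F is higher.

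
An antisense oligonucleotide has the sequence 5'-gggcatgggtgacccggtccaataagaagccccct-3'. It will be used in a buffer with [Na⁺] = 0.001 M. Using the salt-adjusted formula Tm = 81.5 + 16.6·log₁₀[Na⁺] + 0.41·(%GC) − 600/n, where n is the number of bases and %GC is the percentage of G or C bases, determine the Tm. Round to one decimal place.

40.3°C

Length n = 35. G=11, A=8, T=5, C=11
G+C = 22, so %GC = 22/35 × 100 = 62.857%
Salt term: 16.6 × (-3) = -49.8
GC term: 0.41 × 62.857 = 25.771; length term: −600/35 = −17.143
Tm = 81.5 + (-49.8) + 25.771 − 17.143 = 40.328 → 40.3°C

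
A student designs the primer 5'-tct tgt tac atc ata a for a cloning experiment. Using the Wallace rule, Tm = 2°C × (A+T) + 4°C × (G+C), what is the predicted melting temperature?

Base counts: A=5, G=1, T=7, C=3
AT pairs contribute 12, GC pairs contribute 4.
Tm = 4·4 + 2·12 = 16 + 24 = 40°C

40°C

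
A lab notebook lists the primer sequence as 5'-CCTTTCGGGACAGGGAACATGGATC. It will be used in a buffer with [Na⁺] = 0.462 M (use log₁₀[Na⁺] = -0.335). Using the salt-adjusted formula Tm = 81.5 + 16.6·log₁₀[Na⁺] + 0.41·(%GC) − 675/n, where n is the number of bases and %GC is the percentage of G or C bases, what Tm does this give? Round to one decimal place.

Length n = 25. Scanning the sequence gives G=8, T=5, A=6, C=6.
G+C = 14, so %GC = 14/25 × 100 = 56%
Salt term: 16.6 × (-0.335) = -5.561
GC term: 0.41 × 56 = 22.96; length term: −675/25 = −27
Tm = 81.5 + (-5.561) + 22.96 − 27 = 71.899 → 71.9°C

71.9°C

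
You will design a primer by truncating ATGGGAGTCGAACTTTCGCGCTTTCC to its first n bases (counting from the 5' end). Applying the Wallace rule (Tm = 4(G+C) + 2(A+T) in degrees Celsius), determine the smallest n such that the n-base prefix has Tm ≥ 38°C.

First 12 bases: ATGGGAGTCGAA → Tm = 36°C (< 38°C)
First 13 bases: ATGGGAGTCGAAC → Tm = 40°C (≥ 38°C)
Since every base adds ≥2°C, Tm only increases with n, so the threshold is first crossed at n = 13.

n = 13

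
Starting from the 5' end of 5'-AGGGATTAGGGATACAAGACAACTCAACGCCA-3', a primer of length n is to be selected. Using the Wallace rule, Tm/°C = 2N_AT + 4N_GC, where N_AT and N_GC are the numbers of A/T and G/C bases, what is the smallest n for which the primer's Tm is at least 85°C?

First 29 bases: AGGGATTAGGGATACAAGACAACTCAACG → Tm = 84°C (< 85°C)
First 30 bases: AGGGATTAGGGATACAAGACAACTCAACGC → Tm = 88°C (≥ 85°C)
Each additional base adds 2°C (A/T) or 4°C (G/C), so Tm is non-decreasing in n; n = 30 is the first length to reach 85°C.

n = 30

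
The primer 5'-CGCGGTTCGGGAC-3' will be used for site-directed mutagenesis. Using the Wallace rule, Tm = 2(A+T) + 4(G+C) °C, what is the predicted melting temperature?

46°C

Base counts: A=1, G=6, T=2, C=4
AT pairs contribute 3, GC pairs contribute 10.
Tm = 4·10 + 2·3 = 40 + 6 = 46°C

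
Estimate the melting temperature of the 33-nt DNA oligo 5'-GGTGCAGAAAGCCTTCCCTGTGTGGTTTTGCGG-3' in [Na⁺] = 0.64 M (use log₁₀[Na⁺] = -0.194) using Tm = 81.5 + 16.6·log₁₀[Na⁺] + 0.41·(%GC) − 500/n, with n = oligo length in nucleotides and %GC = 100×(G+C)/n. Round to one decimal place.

Length n = 33. Counting bases: G=12, C=7, T=10, A=4
G+C = 19, so %GC = 19/33 × 100 = 57.576%
Salt term: 16.6 × (-0.194) = -3.22
GC term: 0.41 × 57.576 = 23.606; length term: −500/33 = −15.152
Tm = 81.5 + (-3.22) + 23.606 − 15.152 = 86.734 → 86.7°C

86.7°C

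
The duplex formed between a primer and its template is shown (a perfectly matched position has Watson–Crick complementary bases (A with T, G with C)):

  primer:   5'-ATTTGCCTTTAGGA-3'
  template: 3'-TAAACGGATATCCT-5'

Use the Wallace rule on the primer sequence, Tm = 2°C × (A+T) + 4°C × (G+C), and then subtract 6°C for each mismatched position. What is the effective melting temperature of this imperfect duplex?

Primer base counts: A=3, T=6, G=3, C=2 → A+T=9, G+C=5
Perfect-match Tm = 2(9) + 4(5) = 18 + 20 = 38°C
Mismatches (positions where the bases are not complementary): 1 (at position 9)
Effective Tm = 38 − 1×6 = 38 − 6 = 32°C

32°C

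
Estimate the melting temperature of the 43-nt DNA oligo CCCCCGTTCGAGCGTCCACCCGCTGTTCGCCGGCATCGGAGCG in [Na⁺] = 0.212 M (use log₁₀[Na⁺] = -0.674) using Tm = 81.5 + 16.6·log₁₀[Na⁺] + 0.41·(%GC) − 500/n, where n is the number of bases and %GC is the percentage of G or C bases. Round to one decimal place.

Length n = 43. G=13, T=7, C=19, A=4
G+C = 32, so %GC = 32/43 × 100 = 74.419%
Salt term: 16.6 × (-0.674) = -11.188
GC term: 0.41 × 74.419 = 30.512; length term: −500/43 = −11.628
Tm = 81.5 + (-11.188) + 30.512 − 11.628 = 89.196 → 89.2°C

89.2°C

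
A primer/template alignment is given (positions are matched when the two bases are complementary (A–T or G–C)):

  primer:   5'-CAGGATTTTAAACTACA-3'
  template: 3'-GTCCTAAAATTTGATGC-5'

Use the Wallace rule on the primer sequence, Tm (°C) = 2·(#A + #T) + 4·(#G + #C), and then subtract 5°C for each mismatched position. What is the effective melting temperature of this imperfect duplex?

39°C

Primer base counts: A=7, T=5, G=2, C=3 → A+T=12, G+C=5
Perfect-match Tm = 2(12) + 4(5) = 24 + 20 = 44°C
Mismatches (positions where the bases are not complementary): 1 (at position 17)
Effective Tm = 44 − 1×5 = 44 − 5 = 39°C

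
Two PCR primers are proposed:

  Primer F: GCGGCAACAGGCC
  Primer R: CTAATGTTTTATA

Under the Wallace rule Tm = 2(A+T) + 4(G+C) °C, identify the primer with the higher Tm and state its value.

Primer F: A+T=3, G+C=10 → Tm = 2(3)+4(10) = 46°C
Primer R: A+T=11, G+C=2 → Tm = 2(11)+4(2) = 30°C
46°C vs 30°C → primer F is higher.

Primer F, 46°C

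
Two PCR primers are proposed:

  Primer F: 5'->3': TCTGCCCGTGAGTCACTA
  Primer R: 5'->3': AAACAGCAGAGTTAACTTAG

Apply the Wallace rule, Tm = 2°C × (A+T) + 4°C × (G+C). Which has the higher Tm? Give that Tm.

Primer F, 56°C

Primer F: A+T=8, G+C=10 → Tm = 2(8)+4(10) = 56°C
Primer R: A+T=13, G+C=7 → Tm = 2(13)+4(7) = 54°C
56°C vs 54°C → primer F is higher.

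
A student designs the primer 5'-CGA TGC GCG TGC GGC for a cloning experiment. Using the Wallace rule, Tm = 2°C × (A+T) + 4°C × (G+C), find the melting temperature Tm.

54°C

Base counts: C=5, G=7, T=2, A=1
AT pairs contribute 3, GC pairs contribute 12.
Tm = 2×3 + 4×12 = 54°C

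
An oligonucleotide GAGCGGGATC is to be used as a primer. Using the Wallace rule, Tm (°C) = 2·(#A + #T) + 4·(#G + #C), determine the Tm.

Scanning the sequence gives G=5, A=2, C=2, T=1.
So N_AT = 3 and N_GC = 7.
Tm = 2(3) + 4(7) = 6 + 28 = 34°C

34°C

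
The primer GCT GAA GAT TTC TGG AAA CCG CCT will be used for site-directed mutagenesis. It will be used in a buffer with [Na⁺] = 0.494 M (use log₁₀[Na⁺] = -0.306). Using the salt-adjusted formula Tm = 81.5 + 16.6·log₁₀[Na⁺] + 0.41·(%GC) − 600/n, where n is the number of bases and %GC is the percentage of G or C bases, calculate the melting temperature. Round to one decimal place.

71.9°C

Length n = 24. Counting bases: G=6, T=6, C=6, A=6
G+C = 12, so %GC = 12/24 × 100 = 50%
Salt term: 16.6 × (-0.306) = -5.08
GC term: 0.41 × 50 = 20.5; length term: −600/24 = −25
Tm = 81.5 + (-5.08) + 20.5 − 25 = 71.92 → 71.9°C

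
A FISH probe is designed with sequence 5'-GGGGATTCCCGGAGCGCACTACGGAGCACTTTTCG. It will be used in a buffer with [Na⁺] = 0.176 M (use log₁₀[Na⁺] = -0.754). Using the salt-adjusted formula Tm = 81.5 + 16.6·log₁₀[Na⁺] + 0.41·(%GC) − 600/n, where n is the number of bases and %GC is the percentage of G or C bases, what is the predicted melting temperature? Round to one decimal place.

77.6°C

Length n = 35. Counting bases: C=10, A=6, T=7, G=12
G+C = 22, so %GC = 22/35 × 100 = 62.857%
Salt term: 16.6 × (-0.754) = -12.516
GC term: 0.41 × 62.857 = 25.771; length term: −600/35 = −17.143
Tm = 81.5 + (-12.516) + 25.771 − 17.143 = 77.612 → 77.6°C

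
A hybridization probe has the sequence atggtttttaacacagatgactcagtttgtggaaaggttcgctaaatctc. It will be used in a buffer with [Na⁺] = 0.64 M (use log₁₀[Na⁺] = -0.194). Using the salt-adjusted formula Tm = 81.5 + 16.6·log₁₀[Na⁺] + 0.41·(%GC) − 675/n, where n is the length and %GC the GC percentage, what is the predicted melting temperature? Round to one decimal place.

80.4°C

Length n = 50. Base counts: G=11, A=14, C=8, T=17
G+C = 19, so %GC = 19/50 × 100 = 38%
Salt term: 16.6 × (-0.194) = -3.22
GC term: 0.41 × 38 = 15.58; length term: −675/50 = −13.5
Tm = 81.5 + (-3.22) + 15.58 − 13.5 = 80.36 → 80.4°C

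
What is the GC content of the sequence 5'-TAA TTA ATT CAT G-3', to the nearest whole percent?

15%

Scanning the sequence gives A=5, G=1, C=1, T=6.
G+C = 1 + 1 = 2 out of 13 bases
%GC = 2/13 × 100 = 15.38% ≈ 15%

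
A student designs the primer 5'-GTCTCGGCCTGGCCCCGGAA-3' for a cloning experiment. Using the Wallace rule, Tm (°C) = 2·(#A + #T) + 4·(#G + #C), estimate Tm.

A=2, G=7, T=3, C=8
A+T = 5, G+C = 15
Tm = 4·15 + 2·5 = 60 + 10 = 70°C

70°C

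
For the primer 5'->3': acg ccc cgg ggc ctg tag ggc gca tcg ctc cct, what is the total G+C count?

Base counts: T=5, C=14, G=11, A=3
Total G or C: 11 + 14 = 25

25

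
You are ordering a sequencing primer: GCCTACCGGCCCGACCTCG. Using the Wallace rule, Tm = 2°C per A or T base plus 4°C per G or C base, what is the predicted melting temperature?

68°C

Scanning the sequence gives G=5, C=10, T=2, A=2.
So N_AT = 4 and N_GC = 15.
Tm = 2×4 + 4×15 = 68°C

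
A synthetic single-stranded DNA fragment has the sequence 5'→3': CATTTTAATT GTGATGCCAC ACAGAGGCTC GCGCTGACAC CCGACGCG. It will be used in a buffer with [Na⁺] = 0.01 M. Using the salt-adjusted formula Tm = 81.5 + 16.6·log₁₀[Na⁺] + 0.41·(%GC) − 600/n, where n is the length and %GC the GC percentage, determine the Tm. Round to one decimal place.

Length n = 48. A=11, C=15, G=12, T=10
G+C = 27, so %GC = 27/48 × 100 = 56.25%
Salt term: 16.6 × (-2) = -33.2
GC term: 0.41 × 56.25 = 23.062; length term: −600/48 = −12.5
Tm = 81.5 + (-33.2) + 23.062 − 12.5 = 58.862 → 58.9°C

58.9°C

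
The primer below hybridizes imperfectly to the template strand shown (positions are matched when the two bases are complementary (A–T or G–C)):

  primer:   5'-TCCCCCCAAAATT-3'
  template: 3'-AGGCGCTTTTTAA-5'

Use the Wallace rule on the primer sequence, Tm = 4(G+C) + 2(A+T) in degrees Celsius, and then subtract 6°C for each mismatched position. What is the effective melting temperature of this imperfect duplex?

20°C

Primer base counts: A=4, T=3, G=0, C=6 → A+T=7, G+C=6
Perfect-match Tm = 2(7) + 4(6) = 14 + 24 = 38°C
Mismatches (positions where the bases are not complementary): 3 (at positions 4, 6, 7)
Effective Tm = 38 − 3×6 = 38 − 18 = 20°C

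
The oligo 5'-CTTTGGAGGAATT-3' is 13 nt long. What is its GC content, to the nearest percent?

Base counts: C=1, A=3, G=4, T=5
G+C = 4 + 1 = 5 out of 13 bases
%GC = 5/13 × 100 = 38.46% ≈ 38%

38%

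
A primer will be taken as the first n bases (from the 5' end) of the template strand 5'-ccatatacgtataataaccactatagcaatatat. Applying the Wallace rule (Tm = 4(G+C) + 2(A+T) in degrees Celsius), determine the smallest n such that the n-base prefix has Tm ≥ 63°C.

First 24 bases: CCATATACGTATAATAACCACTAT → Tm = 62°C (< 63°C)
First 25 bases: CCATATACGTATAATAACCACTATA → Tm = 64°C (≥ 63°C)
Since every base adds ≥2°C, Tm only increases with n, so the threshold is first crossed at n = 25.

n = 25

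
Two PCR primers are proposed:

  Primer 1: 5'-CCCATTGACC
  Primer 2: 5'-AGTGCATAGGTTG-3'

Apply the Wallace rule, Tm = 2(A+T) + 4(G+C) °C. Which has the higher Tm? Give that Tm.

Primer 1: A+T=4, G+C=6 → Tm = 2(4)+4(6) = 32°C
Primer 2: A+T=7, G+C=6 → Tm = 2(7)+4(6) = 38°C
32°C vs 38°C → primer 2 is higher.

Primer 2, 38°C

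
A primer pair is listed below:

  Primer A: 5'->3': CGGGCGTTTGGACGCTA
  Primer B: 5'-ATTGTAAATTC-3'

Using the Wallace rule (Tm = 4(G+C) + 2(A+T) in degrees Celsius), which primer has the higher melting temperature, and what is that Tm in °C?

Primer A: A+T=6, G+C=11 → Tm = 2(6)+4(11) = 56°C
Primer B: A+T=9, G+C=2 → Tm = 2(9)+4(2) = 26°C
56°C vs 26°C → primer A is higher.

Primer A, 56°C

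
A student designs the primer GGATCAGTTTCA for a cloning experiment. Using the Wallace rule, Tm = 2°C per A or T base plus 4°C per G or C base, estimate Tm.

34°C

Scanning the sequence gives A=3, C=2, G=3, T=4.
So N_AT = 7 and N_GC = 5.
Tm = 4·5 + 2·7 = 20 + 14 = 34°C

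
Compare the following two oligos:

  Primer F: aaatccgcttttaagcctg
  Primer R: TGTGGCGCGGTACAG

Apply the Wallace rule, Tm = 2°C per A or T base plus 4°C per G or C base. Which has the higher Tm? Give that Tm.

Primer F: A+T=11, G+C=8 → Tm = 2(11)+4(8) = 54°C
Primer R: A+T=5, G+C=10 → Tm = 2(5)+4(10) = 50°C
54°C vs 50°C → primer F is higher.

Primer F, 54°C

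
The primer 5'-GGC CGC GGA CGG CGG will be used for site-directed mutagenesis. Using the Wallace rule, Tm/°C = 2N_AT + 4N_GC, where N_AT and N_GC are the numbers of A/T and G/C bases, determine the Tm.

Scanning the sequence gives G=9, T=0, A=1, C=5.
AT pairs contribute 1, GC pairs contribute 14.
Tm = 2×1 + 4×14 = 58°C

58°C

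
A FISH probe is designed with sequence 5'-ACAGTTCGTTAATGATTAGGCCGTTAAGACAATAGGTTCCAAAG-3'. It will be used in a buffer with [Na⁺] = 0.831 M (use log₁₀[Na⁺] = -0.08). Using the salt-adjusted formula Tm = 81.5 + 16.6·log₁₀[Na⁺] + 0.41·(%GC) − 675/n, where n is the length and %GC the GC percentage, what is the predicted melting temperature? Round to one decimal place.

Length n = 44. Counting bases: T=12, G=10, C=7, A=15
G+C = 17, so %GC = 17/44 × 100 = 38.636%
Salt term: 16.6 × (-0.08) = -1.328
GC term: 0.41 × 38.636 = 15.841; length term: −675/44 = −15.341
Tm = 81.5 + (-1.328) + 15.841 − 15.341 = 80.672 → 80.7°C

80.7°C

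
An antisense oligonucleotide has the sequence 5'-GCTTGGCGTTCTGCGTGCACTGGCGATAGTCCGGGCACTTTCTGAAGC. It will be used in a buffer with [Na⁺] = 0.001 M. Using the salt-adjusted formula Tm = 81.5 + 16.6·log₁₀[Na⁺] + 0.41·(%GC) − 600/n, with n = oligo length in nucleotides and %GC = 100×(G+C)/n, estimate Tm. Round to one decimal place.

44.0°C

Length n = 48. Scanning the sequence gives T=13, C=13, A=6, G=16.
G+C = 29, so %GC = 29/48 × 100 = 60.417%
Salt term: 16.6 × (-3) = -49.8
GC term: 0.41 × 60.417 = 24.771; length term: −600/48 = −12.5
Tm = 81.5 + (-49.8) + 24.771 − 12.5 = 43.971 → 44.0°C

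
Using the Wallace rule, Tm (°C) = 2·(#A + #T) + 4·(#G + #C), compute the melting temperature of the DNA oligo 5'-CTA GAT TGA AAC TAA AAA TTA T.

52°C

A=11, G=2, C=2, T=7
A+T = 18, G+C = 4
Tm = 2(18) + 4(4) = 36 + 16 = 52°C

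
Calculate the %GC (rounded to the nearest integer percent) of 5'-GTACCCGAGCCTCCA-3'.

67%

Scanning the sequence gives A=3, G=3, C=7, T=2.
G+C = 3 + 7 = 10 out of 15 bases
%GC = 10/15 × 100 = 66.67% ≈ 67%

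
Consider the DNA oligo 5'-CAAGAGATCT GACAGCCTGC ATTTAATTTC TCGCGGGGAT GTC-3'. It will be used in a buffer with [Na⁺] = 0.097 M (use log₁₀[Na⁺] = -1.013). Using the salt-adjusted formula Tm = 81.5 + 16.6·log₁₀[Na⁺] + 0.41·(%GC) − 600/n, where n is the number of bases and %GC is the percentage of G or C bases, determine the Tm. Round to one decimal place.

70.8°C

Length n = 43. Base counts: C=10, T=12, A=10, G=11
G+C = 21, so %GC = 21/43 × 100 = 48.837%
Salt term: 16.6 × (-1.013) = -16.816
GC term: 0.41 × 48.837 = 20.023; length term: −600/43 = −13.953
Tm = 81.5 + (-16.816) + 20.023 − 13.953 = 70.754 → 70.8°C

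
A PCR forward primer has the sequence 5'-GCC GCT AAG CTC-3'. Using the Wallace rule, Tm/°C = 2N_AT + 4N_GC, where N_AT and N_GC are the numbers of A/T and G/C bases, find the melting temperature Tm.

40°C

Scanning the sequence gives G=3, C=5, A=2, T=2.
So N_AT = 4 and N_GC = 8.
Tm = 4·8 + 2·4 = 32 + 8 = 40°C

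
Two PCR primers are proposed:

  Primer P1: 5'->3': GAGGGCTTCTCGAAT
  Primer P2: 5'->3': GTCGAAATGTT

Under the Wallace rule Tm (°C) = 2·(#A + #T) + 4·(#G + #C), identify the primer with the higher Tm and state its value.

Primer P1: A+T=7, G+C=8 → Tm = 2(7)+4(8) = 46°C
Primer P2: A+T=7, G+C=4 → Tm = 2(7)+4(4) = 30°C
46°C vs 30°C → primer P1 is higher.

Primer P1, 46°C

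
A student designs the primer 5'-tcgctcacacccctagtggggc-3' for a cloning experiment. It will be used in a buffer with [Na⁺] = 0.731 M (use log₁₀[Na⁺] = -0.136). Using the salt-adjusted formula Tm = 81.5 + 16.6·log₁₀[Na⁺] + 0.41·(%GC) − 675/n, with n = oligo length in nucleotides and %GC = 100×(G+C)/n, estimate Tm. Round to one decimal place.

76.5°C

Length n = 22. Counting bases: A=3, G=6, T=4, C=9
G+C = 15, so %GC = 15/22 × 100 = 68.182%
Salt term: 16.6 × (-0.136) = -2.258
GC term: 0.41 × 68.182 = 27.955; length term: −675/22 = −30.682
Tm = 81.5 + (-2.258) + 27.955 − 30.682 = 76.515 → 76.5°C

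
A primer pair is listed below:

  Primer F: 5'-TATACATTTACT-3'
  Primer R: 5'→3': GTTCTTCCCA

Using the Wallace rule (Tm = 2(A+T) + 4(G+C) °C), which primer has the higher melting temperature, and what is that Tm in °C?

Primer R, 30°C

Primer F: A+T=10, G+C=2 → Tm = 2(10)+4(2) = 28°C
Primer R: A+T=5, G+C=5 → Tm = 2(5)+4(5) = 30°C
28°C vs 30°C → primer R is higher.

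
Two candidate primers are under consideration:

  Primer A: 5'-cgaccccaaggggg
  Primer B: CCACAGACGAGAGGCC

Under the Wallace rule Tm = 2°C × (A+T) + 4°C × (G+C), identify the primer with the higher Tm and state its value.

Primer A: A+T=3, G+C=11 → Tm = 2(3)+4(11) = 50°C
Primer B: A+T=5, G+C=11 → Tm = 2(5)+4(11) = 54°C
50°C vs 54°C → primer B is higher.

Primer B, 54°C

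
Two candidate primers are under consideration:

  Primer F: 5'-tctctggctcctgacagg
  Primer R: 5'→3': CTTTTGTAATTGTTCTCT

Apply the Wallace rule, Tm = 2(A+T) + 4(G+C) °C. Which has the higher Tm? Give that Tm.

Primer F, 58°C

Primer F: A+T=7, G+C=11 → Tm = 2(7)+4(11) = 58°C
Primer R: A+T=13, G+C=5 → Tm = 2(13)+4(5) = 46°C
58°C vs 46°C → primer F is higher.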